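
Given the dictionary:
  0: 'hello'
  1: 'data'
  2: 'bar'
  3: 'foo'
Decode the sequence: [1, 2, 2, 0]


Look up each index in the dictionary:
  1 -> 'data'
  2 -> 'bar'
  2 -> 'bar'
  0 -> 'hello'

Decoded: "data bar bar hello"


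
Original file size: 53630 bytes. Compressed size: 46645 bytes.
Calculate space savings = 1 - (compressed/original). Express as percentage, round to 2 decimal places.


ratio = compressed/original = 46645/53630 = 0.869756
savings = 1 - ratio = 1 - 0.869756 = 0.130244
as a percentage: 0.130244 * 100 = 13.02%

Space savings = 1 - 46645/53630 = 13.02%


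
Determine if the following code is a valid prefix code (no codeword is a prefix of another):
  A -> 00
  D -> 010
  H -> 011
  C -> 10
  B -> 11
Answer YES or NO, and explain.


Checking each pair (does one codeword prefix another?):
  A='00' vs D='010': no prefix
  A='00' vs H='011': no prefix
  A='00' vs C='10': no prefix
  A='00' vs B='11': no prefix
  D='010' vs A='00': no prefix
  D='010' vs H='011': no prefix
  D='010' vs C='10': no prefix
  D='010' vs B='11': no prefix
  H='011' vs A='00': no prefix
  H='011' vs D='010': no prefix
  H='011' vs C='10': no prefix
  H='011' vs B='11': no prefix
  C='10' vs A='00': no prefix
  C='10' vs D='010': no prefix
  C='10' vs H='011': no prefix
  C='10' vs B='11': no prefix
  B='11' vs A='00': no prefix
  B='11' vs D='010': no prefix
  B='11' vs H='011': no prefix
  B='11' vs C='10': no prefix
No violation found over all pairs.

YES -- this is a valid prefix code. No codeword is a prefix of any other codeword.


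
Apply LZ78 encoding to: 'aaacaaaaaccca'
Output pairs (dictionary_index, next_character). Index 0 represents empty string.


LZ78 encoding steps:
Dictionary: {0: ''}
Step 1: w='' (idx 0), next='a' -> output (0, 'a'), add 'a' as idx 1
Step 2: w='a' (idx 1), next='a' -> output (1, 'a'), add 'aa' as idx 2
Step 3: w='' (idx 0), next='c' -> output (0, 'c'), add 'c' as idx 3
Step 4: w='aa' (idx 2), next='a' -> output (2, 'a'), add 'aaa' as idx 4
Step 5: w='aa' (idx 2), next='c' -> output (2, 'c'), add 'aac' as idx 5
Step 6: w='c' (idx 3), next='c' -> output (3, 'c'), add 'cc' as idx 6
Step 7: w='a' (idx 1), end of input -> output (1, '')


Encoded: [(0, 'a'), (1, 'a'), (0, 'c'), (2, 'a'), (2, 'c'), (3, 'c'), (1, '')]


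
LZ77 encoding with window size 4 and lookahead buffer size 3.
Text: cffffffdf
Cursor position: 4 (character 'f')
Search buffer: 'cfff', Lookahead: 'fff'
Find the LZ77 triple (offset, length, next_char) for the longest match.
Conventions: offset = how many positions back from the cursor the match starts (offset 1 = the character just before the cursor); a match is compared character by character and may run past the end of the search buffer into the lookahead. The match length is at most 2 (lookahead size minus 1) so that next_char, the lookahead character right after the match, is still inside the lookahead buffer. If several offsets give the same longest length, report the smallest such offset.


Try each offset into the search buffer:
  offset=1 (pos 3, char 'f'): match length 2
  offset=2 (pos 2, char 'f'): match length 2
  offset=3 (pos 1, char 'f'): match length 2
  offset=4 (pos 0, char 'c'): match length 0
Longest match has length 2, found at offsets 1, 2, 3; take the smallest, offset 1.
next_char = character at position 4 + 2 = 6 -> 'f'

Best match: offset=1, length=2 (matching 'ff' starting at position 3)
LZ77 triple: (1, 2, 'f')


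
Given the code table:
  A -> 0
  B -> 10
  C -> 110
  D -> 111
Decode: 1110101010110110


Decoding:
111 -> D
0 -> A
10 -> B
10 -> B
10 -> B
110 -> C
110 -> C


Result: DABBBCC


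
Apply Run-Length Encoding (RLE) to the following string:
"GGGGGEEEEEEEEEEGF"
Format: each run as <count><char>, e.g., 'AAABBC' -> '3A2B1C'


Scanning runs left to right:
  i=0: run of 'G' x 5 -> '5G'
  i=5: run of 'E' x 10 -> '10E'
  i=15: run of 'G' x 1 -> '1G'
  i=16: run of 'F' x 1 -> '1F'

RLE = 5G10E1G1F


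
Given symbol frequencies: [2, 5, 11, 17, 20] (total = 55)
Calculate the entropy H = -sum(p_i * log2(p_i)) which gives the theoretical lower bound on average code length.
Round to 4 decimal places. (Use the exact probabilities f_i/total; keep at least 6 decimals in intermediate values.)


Per-symbol terms -p_i * log2(p_i) with p_i = f_i/55:
  p = 2/55 = 0.036364: log2(p) = -4.781360, -p*log2(p) = 0.173868
  p = 5/55 = 0.090909: log2(p) = -3.459432, -p*log2(p) = 0.314494
  p = 11/55 = 0.200000: log2(p) = -2.321928, -p*log2(p) = 0.464386
  p = 17/55 = 0.309091: log2(p) = -1.693897, -p*log2(p) = 0.523568
  p = 20/55 = 0.363636: log2(p) = -1.459432, -p*log2(p) = 0.530702
H = 0.173868 + 0.314494 + 0.464386 + 0.523568 + 0.530702 = 2.007018

H = 2.007 bits/symbol


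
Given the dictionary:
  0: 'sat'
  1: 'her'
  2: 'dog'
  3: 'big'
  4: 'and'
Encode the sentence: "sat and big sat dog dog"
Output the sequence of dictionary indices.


Look up each word in the dictionary:
  'sat' -> 0
  'and' -> 4
  'big' -> 3
  'sat' -> 0
  'dog' -> 2
  'dog' -> 2

Encoded: [0, 4, 3, 0, 2, 2]


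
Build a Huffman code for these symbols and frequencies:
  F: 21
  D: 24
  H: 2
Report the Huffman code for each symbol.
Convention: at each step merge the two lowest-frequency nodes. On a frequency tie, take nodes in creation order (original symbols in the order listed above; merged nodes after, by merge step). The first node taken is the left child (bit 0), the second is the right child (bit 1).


Huffman tree construction:
Step 1: Merge H(2) + F(21) = 23
Step 2: Merge (H+F)(23) + D(24) = 47
Read each symbol's code off the tree from the root (left child = 0, right child = 1).

Codes:
  F: 01 (length 2)
  D: 1 (length 1)
  H: 00 (length 2)
Average code length: 70/47 = 1.4894 bits/symbol


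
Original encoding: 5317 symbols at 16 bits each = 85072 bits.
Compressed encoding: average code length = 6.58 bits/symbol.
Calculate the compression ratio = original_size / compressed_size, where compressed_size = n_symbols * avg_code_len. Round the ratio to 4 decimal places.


original_size = n_symbols * orig_bits = 5317 * 16 = 85072 bits
compressed_size = n_symbols * avg_code_len = 5317 * 6.58 = 34985.86 bits
ratio = original_size / compressed_size = 85072 / 34985.86 = 2.4316

Compression ratio = 2.4316


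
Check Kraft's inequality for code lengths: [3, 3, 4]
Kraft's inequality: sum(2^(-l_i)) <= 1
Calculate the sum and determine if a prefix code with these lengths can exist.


Sum = 2^(-3) + 2^(-3) + 2^(-4)
    = 0.125 + 0.125 + 0.0625
    = 5/16 = 0.3125
Since 0.3125 <= 1, Kraft's inequality IS satisfied.
A prefix code with these lengths CAN exist.

Kraft sum = 0.3125. Satisfied.


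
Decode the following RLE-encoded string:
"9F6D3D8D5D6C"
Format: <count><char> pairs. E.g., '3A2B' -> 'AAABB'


Expanding each <count><char> pair:
  9F -> 'FFFFFFFFF'
  6D -> 'DDDDDD'
  3D -> 'DDD'
  8D -> 'DDDDDDDD'
  5D -> 'DDDDD'
  6C -> 'CCCCCC'

Decoded = FFFFFFFFFDDDDDDDDDDDDDDDDDDDDDDCCCCCC


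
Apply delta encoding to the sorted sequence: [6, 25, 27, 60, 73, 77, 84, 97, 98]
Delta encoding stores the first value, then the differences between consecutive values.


First value: 6
Deltas:
  25 - 6 = 19
  27 - 25 = 2
  60 - 27 = 33
  73 - 60 = 13
  77 - 73 = 4
  84 - 77 = 7
  97 - 84 = 13
  98 - 97 = 1


Delta encoded: [6, 19, 2, 33, 13, 4, 7, 13, 1]


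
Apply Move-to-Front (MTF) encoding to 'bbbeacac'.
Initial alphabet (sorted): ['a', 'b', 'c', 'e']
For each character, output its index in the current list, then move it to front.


MTF encoding:
'b': index 1 in ['a', 'b', 'c', 'e'] -> ['b', 'a', 'c', 'e']
'b': index 0 in ['b', 'a', 'c', 'e'] -> ['b', 'a', 'c', 'e']
'b': index 0 in ['b', 'a', 'c', 'e'] -> ['b', 'a', 'c', 'e']
'e': index 3 in ['b', 'a', 'c', 'e'] -> ['e', 'b', 'a', 'c']
'a': index 2 in ['e', 'b', 'a', 'c'] -> ['a', 'e', 'b', 'c']
'c': index 3 in ['a', 'e', 'b', 'c'] -> ['c', 'a', 'e', 'b']
'a': index 1 in ['c', 'a', 'e', 'b'] -> ['a', 'c', 'e', 'b']
'c': index 1 in ['a', 'c', 'e', 'b'] -> ['c', 'a', 'e', 'b']


Output: [1, 0, 0, 3, 2, 3, 1, 1]


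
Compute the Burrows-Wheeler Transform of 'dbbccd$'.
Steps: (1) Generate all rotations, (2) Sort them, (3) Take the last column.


Rotations (sorted):
  0: $dbbccd -> last char: d
  1: bbccd$d -> last char: d
  2: bccd$db -> last char: b
  3: ccd$dbb -> last char: b
  4: cd$dbbc -> last char: c
  5: d$dbbcc -> last char: c
  6: dbbccd$ -> last char: $


BWT = ddbbcc$


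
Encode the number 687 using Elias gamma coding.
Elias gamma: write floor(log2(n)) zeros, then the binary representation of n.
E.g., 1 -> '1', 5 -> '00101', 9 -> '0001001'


num_bits = floor(log2(687)) + 1 = 10
leading_zeros = num_bits - 1 = 9
binary(687) = 1010101111

Elias gamma(687) = '000000000' + '1010101111' = 0000000001010101111 (19 bits)


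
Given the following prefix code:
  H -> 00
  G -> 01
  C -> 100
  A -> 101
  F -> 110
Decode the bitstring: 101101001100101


Decoding step by step:
Bits 101 -> A
Bits 101 -> A
Bits 00 -> H
Bits 110 -> F
Bits 01 -> G
Bits 01 -> G


Decoded message: AAHFGG


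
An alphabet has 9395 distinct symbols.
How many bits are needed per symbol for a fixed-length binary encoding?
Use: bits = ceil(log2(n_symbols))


log2(9395) = 13.1977
Bracket: 2^13 = 8192 < 9395 <= 2^14 = 16384
So ceil(log2(9395)) = 14

bits = ceil(log2(9395)) = ceil(13.1977) = 14 bits


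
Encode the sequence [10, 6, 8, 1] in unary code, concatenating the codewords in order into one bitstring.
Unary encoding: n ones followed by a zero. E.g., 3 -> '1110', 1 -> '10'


Encode each number as n ones followed by a terminating 0:
  10 -> 11111111110 (11 bits)
  6 -> 1111110 (7 bits)
  8 -> 111111110 (9 bits)
  1 -> 10 (2 bits)
Total length = 11 + 7 + 9 + 2 = 29 bits.

Unary([10, 6, 8, 1]) = 11111111110111111011111111010 (29 bits)


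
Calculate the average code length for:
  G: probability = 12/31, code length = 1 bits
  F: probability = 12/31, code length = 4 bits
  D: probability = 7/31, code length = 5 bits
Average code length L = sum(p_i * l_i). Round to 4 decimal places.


Weighted contributions p_i * l_i:
  G: (12/31) * 1 = 12/31
  F: (12/31) * 4 = 48/31
  D: (7/31) * 5 = 35/31
Sum = (12 + 48 + 35)/31 = 95/31

L = 95/31 = 3.0645 bits/symbol


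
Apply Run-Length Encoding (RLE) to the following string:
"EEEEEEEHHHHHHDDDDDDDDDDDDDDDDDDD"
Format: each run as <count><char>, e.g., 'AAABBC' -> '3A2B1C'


Scanning runs left to right:
  i=0: run of 'E' x 7 -> '7E'
  i=7: run of 'H' x 6 -> '6H'
  i=13: run of 'D' x 19 -> '19D'

RLE = 7E6H19D


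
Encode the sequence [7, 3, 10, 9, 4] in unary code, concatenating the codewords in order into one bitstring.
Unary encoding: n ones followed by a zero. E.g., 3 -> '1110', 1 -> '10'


Encode each number as n ones followed by a terminating 0:
  7 -> 11111110 (8 bits)
  3 -> 1110 (4 bits)
  10 -> 11111111110 (11 bits)
  9 -> 1111111110 (10 bits)
  4 -> 11110 (5 bits)
Total length = 8 + 4 + 11 + 10 + 5 = 38 bits.

Unary([7, 3, 10, 9, 4]) = 11111110111011111111110111111111011110 (38 bits)


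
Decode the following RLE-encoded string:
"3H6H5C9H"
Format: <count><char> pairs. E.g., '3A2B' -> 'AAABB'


Expanding each <count><char> pair:
  3H -> 'HHH'
  6H -> 'HHHHHH'
  5C -> 'CCCCC'
  9H -> 'HHHHHHHHH'

Decoded = HHHHHHHHHCCCCCHHHHHHHHH


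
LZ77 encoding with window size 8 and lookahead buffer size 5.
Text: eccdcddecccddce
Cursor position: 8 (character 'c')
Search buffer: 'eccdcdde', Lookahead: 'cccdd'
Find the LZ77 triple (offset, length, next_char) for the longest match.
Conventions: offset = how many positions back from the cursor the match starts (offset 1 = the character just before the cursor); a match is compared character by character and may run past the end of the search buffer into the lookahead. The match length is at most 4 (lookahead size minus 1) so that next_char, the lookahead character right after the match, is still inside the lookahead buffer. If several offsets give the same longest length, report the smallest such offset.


Try each offset into the search buffer:
  offset=1 (pos 7, char 'e'): match length 0
  offset=2 (pos 6, char 'd'): match length 0
  offset=3 (pos 5, char 'd'): match length 0
  offset=4 (pos 4, char 'c'): match length 1
  offset=5 (pos 3, char 'd'): match length 0
  offset=6 (pos 2, char 'c'): match length 1
  offset=7 (pos 1, char 'c'): match length 2
  offset=8 (pos 0, char 'e'): match length 0
Longest match has length 2 at offset 7.
next_char = character at position 8 + 2 = 10 -> 'c'

Best match: offset=7, length=2 (matching 'cc' starting at position 1)
LZ77 triple: (7, 2, 'c')


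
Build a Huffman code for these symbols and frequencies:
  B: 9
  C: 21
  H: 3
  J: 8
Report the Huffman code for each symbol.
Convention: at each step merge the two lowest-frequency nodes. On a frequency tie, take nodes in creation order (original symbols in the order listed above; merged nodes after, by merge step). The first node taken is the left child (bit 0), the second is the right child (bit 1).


Huffman tree construction:
Step 1: Merge H(3) + J(8) = 11
Step 2: Merge B(9) + (H+J)(11) = 20
Step 3: Merge (B+(H+J))(20) + C(21) = 41
Read each symbol's code off the tree from the root (left child = 0, right child = 1).

Codes:
  B: 00 (length 2)
  C: 1 (length 1)
  H: 010 (length 3)
  J: 011 (length 3)
Average code length: 72/41 = 1.7561 bits/symbol


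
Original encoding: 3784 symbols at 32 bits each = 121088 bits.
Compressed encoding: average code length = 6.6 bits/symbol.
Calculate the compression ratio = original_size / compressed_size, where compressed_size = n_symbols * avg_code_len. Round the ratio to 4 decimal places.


original_size = n_symbols * orig_bits = 3784 * 32 = 121088 bits
compressed_size = n_symbols * avg_code_len = 3784 * 6.6 = 24974.4 bits
ratio = original_size / compressed_size = 121088 / 24974.4 = 4.8485

Compression ratio = 4.8485


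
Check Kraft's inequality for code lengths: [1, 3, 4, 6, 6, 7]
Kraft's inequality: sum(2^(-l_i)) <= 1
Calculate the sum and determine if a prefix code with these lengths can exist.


Sum = 2^(-1) + 2^(-3) + 2^(-4) + 2^(-6) + 2^(-6) + 2^(-7)
    = 0.5 + 0.125 + 0.0625 + 0.015625 + 0.015625 + 0.0078125
    = 93/128 = 0.7265625
Since 0.7265625 <= 1, Kraft's inequality IS satisfied.
A prefix code with these lengths CAN exist.

Kraft sum = 0.7265625. Satisfied.


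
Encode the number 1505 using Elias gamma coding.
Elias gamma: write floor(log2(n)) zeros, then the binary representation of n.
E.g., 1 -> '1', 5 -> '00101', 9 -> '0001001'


num_bits = floor(log2(1505)) + 1 = 11
leading_zeros = num_bits - 1 = 10
binary(1505) = 10111100001

Elias gamma(1505) = '0000000000' + '10111100001' = 000000000010111100001 (21 bits)


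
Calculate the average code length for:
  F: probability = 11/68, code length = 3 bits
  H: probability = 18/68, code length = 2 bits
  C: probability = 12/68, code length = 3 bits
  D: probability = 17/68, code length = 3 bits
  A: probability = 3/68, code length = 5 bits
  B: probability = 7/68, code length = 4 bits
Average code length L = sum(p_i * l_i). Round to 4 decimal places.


Weighted contributions p_i * l_i:
  F: (11/68) * 3 = 33/68
  H: (18/68) * 2 = 36/68
  C: (12/68) * 3 = 36/68
  D: (17/68) * 3 = 51/68
  A: (3/68) * 5 = 15/68
  B: (7/68) * 4 = 28/68
Sum = (33 + 36 + 36 + 51 + 15 + 28)/68 = 199/68

L = 199/68 = 2.9265 bits/symbol


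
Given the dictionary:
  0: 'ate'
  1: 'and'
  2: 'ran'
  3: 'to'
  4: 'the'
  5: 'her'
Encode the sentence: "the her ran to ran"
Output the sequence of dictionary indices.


Look up each word in the dictionary:
  'the' -> 4
  'her' -> 5
  'ran' -> 2
  'to' -> 3
  'ran' -> 2

Encoded: [4, 5, 2, 3, 2]


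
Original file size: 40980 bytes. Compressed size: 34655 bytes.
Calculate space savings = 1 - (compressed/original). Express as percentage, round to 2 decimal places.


ratio = compressed/original = 34655/40980 = 0.845656
savings = 1 - ratio = 1 - 0.845656 = 0.154344
as a percentage: 0.154344 * 100 = 15.43%

Space savings = 1 - 34655/40980 = 15.43%


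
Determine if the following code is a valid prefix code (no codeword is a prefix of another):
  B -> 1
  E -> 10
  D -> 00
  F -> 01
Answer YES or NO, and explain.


Checking each pair (does one codeword prefix another?):
  B='1' vs E='10': prefix -- VIOLATION

NO -- this is NOT a valid prefix code. B (1) is a prefix of E (10).


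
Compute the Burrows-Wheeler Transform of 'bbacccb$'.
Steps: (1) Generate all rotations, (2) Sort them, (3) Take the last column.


Rotations (sorted):
  0: $bbacccb -> last char: b
  1: acccb$bb -> last char: b
  2: b$bbaccc -> last char: c
  3: bacccb$b -> last char: b
  4: bbacccb$ -> last char: $
  5: cb$bbacc -> last char: c
  6: ccb$bbac -> last char: c
  7: cccb$bba -> last char: a


BWT = bbcb$cca


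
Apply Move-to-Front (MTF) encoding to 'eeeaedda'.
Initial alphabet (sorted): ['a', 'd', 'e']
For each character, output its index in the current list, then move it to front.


MTF encoding:
'e': index 2 in ['a', 'd', 'e'] -> ['e', 'a', 'd']
'e': index 0 in ['e', 'a', 'd'] -> ['e', 'a', 'd']
'e': index 0 in ['e', 'a', 'd'] -> ['e', 'a', 'd']
'a': index 1 in ['e', 'a', 'd'] -> ['a', 'e', 'd']
'e': index 1 in ['a', 'e', 'd'] -> ['e', 'a', 'd']
'd': index 2 in ['e', 'a', 'd'] -> ['d', 'e', 'a']
'd': index 0 in ['d', 'e', 'a'] -> ['d', 'e', 'a']
'a': index 2 in ['d', 'e', 'a'] -> ['a', 'd', 'e']


Output: [2, 0, 0, 1, 1, 2, 0, 2]


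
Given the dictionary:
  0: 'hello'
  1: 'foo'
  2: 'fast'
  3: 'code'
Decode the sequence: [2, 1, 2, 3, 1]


Look up each index in the dictionary:
  2 -> 'fast'
  1 -> 'foo'
  2 -> 'fast'
  3 -> 'code'
  1 -> 'foo'

Decoded: "fast foo fast code foo"


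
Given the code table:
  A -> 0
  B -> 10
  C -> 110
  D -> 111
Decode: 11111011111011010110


Decoding:
111 -> D
110 -> C
111 -> D
110 -> C
110 -> C
10 -> B
110 -> C


Result: DCDCCBC


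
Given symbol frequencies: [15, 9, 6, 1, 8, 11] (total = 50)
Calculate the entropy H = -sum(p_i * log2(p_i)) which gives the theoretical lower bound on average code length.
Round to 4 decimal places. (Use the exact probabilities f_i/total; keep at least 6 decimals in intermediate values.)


Per-symbol terms -p_i * log2(p_i) with p_i = f_i/50:
  p = 15/50 = 0.300000: log2(p) = -1.736966, -p*log2(p) = 0.521090
  p = 9/50 = 0.180000: log2(p) = -2.473931, -p*log2(p) = 0.445308
  p = 6/50 = 0.120000: log2(p) = -3.058894, -p*log2(p) = 0.367067
  p = 1/50 = 0.020000: log2(p) = -5.643856, -p*log2(p) = 0.112877
  p = 8/50 = 0.160000: log2(p) = -2.643856, -p*log2(p) = 0.423017
  p = 11/50 = 0.220000: log2(p) = -2.184425, -p*log2(p) = 0.480573
H = 0.521090 + 0.445308 + 0.367067 + 0.112877 + 0.423017 + 0.480573 = 2.349932

H = 2.3499 bits/symbol


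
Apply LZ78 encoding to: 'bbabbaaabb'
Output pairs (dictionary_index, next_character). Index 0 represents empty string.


LZ78 encoding steps:
Dictionary: {0: ''}
Step 1: w='' (idx 0), next='b' -> output (0, 'b'), add 'b' as idx 1
Step 2: w='b' (idx 1), next='a' -> output (1, 'a'), add 'ba' as idx 2
Step 3: w='b' (idx 1), next='b' -> output (1, 'b'), add 'bb' as idx 3
Step 4: w='' (idx 0), next='a' -> output (0, 'a'), add 'a' as idx 4
Step 5: w='a' (idx 4), next='a' -> output (4, 'a'), add 'aa' as idx 5
Step 6: w='bb' (idx 3), end of input -> output (3, '')


Encoded: [(0, 'b'), (1, 'a'), (1, 'b'), (0, 'a'), (4, 'a'), (3, '')]


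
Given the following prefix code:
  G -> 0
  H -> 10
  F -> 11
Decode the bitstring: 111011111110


Decoding step by step:
Bits 11 -> F
Bits 10 -> H
Bits 11 -> F
Bits 11 -> F
Bits 11 -> F
Bits 10 -> H


Decoded message: FHFFFH


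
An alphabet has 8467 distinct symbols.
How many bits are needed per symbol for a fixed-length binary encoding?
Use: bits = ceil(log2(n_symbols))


log2(8467) = 13.0476
Bracket: 2^13 = 8192 < 8467 <= 2^14 = 16384
So ceil(log2(8467)) = 14

bits = ceil(log2(8467)) = ceil(13.0476) = 14 bits


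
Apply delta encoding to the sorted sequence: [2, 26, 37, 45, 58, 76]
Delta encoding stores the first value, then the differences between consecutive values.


First value: 2
Deltas:
  26 - 2 = 24
  37 - 26 = 11
  45 - 37 = 8
  58 - 45 = 13
  76 - 58 = 18


Delta encoded: [2, 24, 11, 8, 13, 18]


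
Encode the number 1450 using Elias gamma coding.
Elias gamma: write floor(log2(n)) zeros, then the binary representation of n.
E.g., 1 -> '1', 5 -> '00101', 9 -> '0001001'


num_bits = floor(log2(1450)) + 1 = 11
leading_zeros = num_bits - 1 = 10
binary(1450) = 10110101010

Elias gamma(1450) = '0000000000' + '10110101010' = 000000000010110101010 (21 bits)


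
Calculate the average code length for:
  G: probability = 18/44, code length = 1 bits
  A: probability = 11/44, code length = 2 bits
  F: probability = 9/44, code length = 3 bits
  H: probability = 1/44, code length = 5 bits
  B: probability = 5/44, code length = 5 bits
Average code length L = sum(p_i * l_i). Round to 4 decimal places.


Weighted contributions p_i * l_i:
  G: (18/44) * 1 = 18/44
  A: (11/44) * 2 = 22/44
  F: (9/44) * 3 = 27/44
  H: (1/44) * 5 = 5/44
  B: (5/44) * 5 = 25/44
Sum = (18 + 22 + 27 + 5 + 25)/44 = 97/44

L = 97/44 = 2.2045 bits/symbol


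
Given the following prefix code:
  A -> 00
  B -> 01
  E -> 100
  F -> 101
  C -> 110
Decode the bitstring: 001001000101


Decoding step by step:
Bits 00 -> A
Bits 100 -> E
Bits 100 -> E
Bits 01 -> B
Bits 01 -> B


Decoded message: AEEBB


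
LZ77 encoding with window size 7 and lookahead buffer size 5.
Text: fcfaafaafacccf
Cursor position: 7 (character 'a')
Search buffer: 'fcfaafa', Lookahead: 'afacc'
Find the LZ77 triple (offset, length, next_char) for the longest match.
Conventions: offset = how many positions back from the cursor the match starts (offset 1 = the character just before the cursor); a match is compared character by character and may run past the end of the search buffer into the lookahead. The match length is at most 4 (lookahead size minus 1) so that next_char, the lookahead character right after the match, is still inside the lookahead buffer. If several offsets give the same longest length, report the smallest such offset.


Try each offset into the search buffer:
  offset=1 (pos 6, char 'a'): match length 1
  offset=2 (pos 5, char 'f'): match length 0
  offset=3 (pos 4, char 'a'): match length 3
  offset=4 (pos 3, char 'a'): match length 1
  offset=5 (pos 2, char 'f'): match length 0
  offset=6 (pos 1, char 'c'): match length 0
  offset=7 (pos 0, char 'f'): match length 0
Longest match has length 3 at offset 3.
next_char = character at position 7 + 3 = 10 -> 'c'

Best match: offset=3, length=3 (matching 'afa' starting at position 4)
LZ77 triple: (3, 3, 'c')


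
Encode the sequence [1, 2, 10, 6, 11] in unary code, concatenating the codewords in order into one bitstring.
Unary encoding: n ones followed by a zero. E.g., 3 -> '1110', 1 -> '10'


Encode each number as n ones followed by a terminating 0:
  1 -> 10 (2 bits)
  2 -> 110 (3 bits)
  10 -> 11111111110 (11 bits)
  6 -> 1111110 (7 bits)
  11 -> 111111111110 (12 bits)
Total length = 2 + 3 + 11 + 7 + 12 = 35 bits.

Unary([1, 2, 10, 6, 11]) = 10110111111111101111110111111111110 (35 bits)


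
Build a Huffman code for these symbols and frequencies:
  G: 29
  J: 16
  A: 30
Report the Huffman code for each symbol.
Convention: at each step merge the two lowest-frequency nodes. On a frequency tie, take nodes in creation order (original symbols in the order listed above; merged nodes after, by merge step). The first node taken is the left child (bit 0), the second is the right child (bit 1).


Huffman tree construction:
Step 1: Merge J(16) + G(29) = 45
Step 2: Merge A(30) + (J+G)(45) = 75
Read each symbol's code off the tree from the root (left child = 0, right child = 1).

Codes:
  G: 11 (length 2)
  J: 10 (length 2)
  A: 0 (length 1)
Average code length: 120/75 = 1.6000 bits/symbol


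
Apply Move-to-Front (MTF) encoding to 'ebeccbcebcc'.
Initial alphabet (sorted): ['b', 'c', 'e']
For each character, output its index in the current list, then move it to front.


MTF encoding:
'e': index 2 in ['b', 'c', 'e'] -> ['e', 'b', 'c']
'b': index 1 in ['e', 'b', 'c'] -> ['b', 'e', 'c']
'e': index 1 in ['b', 'e', 'c'] -> ['e', 'b', 'c']
'c': index 2 in ['e', 'b', 'c'] -> ['c', 'e', 'b']
'c': index 0 in ['c', 'e', 'b'] -> ['c', 'e', 'b']
'b': index 2 in ['c', 'e', 'b'] -> ['b', 'c', 'e']
'c': index 1 in ['b', 'c', 'e'] -> ['c', 'b', 'e']
'e': index 2 in ['c', 'b', 'e'] -> ['e', 'c', 'b']
'b': index 2 in ['e', 'c', 'b'] -> ['b', 'e', 'c']
'c': index 2 in ['b', 'e', 'c'] -> ['c', 'b', 'e']
'c': index 0 in ['c', 'b', 'e'] -> ['c', 'b', 'e']


Output: [2, 1, 1, 2, 0, 2, 1, 2, 2, 2, 0]


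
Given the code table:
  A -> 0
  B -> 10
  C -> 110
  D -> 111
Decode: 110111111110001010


Decoding:
110 -> C
111 -> D
111 -> D
110 -> C
0 -> A
0 -> A
10 -> B
10 -> B


Result: CDDCAABB


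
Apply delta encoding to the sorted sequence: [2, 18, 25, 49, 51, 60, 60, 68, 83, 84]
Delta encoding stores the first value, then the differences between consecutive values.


First value: 2
Deltas:
  18 - 2 = 16
  25 - 18 = 7
  49 - 25 = 24
  51 - 49 = 2
  60 - 51 = 9
  60 - 60 = 0
  68 - 60 = 8
  83 - 68 = 15
  84 - 83 = 1


Delta encoded: [2, 16, 7, 24, 2, 9, 0, 8, 15, 1]


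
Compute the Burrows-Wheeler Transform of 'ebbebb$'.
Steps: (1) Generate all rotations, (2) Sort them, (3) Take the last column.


Rotations (sorted):
  0: $ebbebb -> last char: b
  1: b$ebbeb -> last char: b
  2: bb$ebbe -> last char: e
  3: bbebb$e -> last char: e
  4: bebb$eb -> last char: b
  5: ebb$ebb -> last char: b
  6: ebbebb$ -> last char: $


BWT = bbeebb$


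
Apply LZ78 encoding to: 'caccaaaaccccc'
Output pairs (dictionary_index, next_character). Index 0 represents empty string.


LZ78 encoding steps:
Dictionary: {0: ''}
Step 1: w='' (idx 0), next='c' -> output (0, 'c'), add 'c' as idx 1
Step 2: w='' (idx 0), next='a' -> output (0, 'a'), add 'a' as idx 2
Step 3: w='c' (idx 1), next='c' -> output (1, 'c'), add 'cc' as idx 3
Step 4: w='a' (idx 2), next='a' -> output (2, 'a'), add 'aa' as idx 4
Step 5: w='aa' (idx 4), next='c' -> output (4, 'c'), add 'aac' as idx 5
Step 6: w='cc' (idx 3), next='c' -> output (3, 'c'), add 'ccc' as idx 6
Step 7: w='c' (idx 1), end of input -> output (1, '')


Encoded: [(0, 'c'), (0, 'a'), (1, 'c'), (2, 'a'), (4, 'c'), (3, 'c'), (1, '')]


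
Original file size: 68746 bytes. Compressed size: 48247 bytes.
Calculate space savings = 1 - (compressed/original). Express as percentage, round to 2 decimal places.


ratio = compressed/original = 48247/68746 = 0.701815
savings = 1 - ratio = 1 - 0.701815 = 0.298185
as a percentage: 0.298185 * 100 = 29.82%

Space savings = 1 - 48247/68746 = 29.82%


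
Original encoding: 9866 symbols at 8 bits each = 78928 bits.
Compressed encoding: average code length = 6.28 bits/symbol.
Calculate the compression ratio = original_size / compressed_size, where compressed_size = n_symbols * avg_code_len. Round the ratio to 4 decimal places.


original_size = n_symbols * orig_bits = 9866 * 8 = 78928 bits
compressed_size = n_symbols * avg_code_len = 9866 * 6.28 = 61958.48 bits
ratio = original_size / compressed_size = 78928 / 61958.48 = 1.2739

Compression ratio = 1.2739


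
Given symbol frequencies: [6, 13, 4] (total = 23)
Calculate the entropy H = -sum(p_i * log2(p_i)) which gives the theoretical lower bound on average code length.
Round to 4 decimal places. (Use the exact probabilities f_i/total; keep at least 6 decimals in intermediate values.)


Per-symbol terms -p_i * log2(p_i) with p_i = f_i/23:
  p = 6/23 = 0.260870: log2(p) = -1.938599, -p*log2(p) = 0.505722
  p = 13/23 = 0.565217: log2(p) = -0.823122, -p*log2(p) = 0.465243
  p = 4/23 = 0.173913: log2(p) = -2.523562, -p*log2(p) = 0.438880
H = 0.505722 + 0.465243 + 0.438880 = 1.409845

H = 1.4098 bits/symbol


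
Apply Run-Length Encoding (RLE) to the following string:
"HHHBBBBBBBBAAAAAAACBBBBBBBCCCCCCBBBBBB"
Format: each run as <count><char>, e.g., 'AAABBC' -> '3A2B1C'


Scanning runs left to right:
  i=0: run of 'H' x 3 -> '3H'
  i=3: run of 'B' x 8 -> '8B'
  i=11: run of 'A' x 7 -> '7A'
  i=18: run of 'C' x 1 -> '1C'
  i=19: run of 'B' x 7 -> '7B'
  i=26: run of 'C' x 6 -> '6C'
  i=32: run of 'B' x 6 -> '6B'

RLE = 3H8B7A1C7B6C6B


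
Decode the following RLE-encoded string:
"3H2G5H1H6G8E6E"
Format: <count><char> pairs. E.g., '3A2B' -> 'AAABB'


Expanding each <count><char> pair:
  3H -> 'HHH'
  2G -> 'GG'
  5H -> 'HHHHH'
  1H -> 'H'
  6G -> 'GGGGGG'
  8E -> 'EEEEEEEE'
  6E -> 'EEEEEE'

Decoded = HHHGGHHHHHHGGGGGGEEEEEEEEEEEEEE


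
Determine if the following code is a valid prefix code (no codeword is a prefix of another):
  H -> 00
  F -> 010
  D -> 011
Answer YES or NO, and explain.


Checking each pair (does one codeword prefix another?):
  H='00' vs F='010': no prefix
  H='00' vs D='011': no prefix
  F='010' vs H='00': no prefix
  F='010' vs D='011': no prefix
  D='011' vs H='00': no prefix
  D='011' vs F='010': no prefix
No violation found over all pairs.

YES -- this is a valid prefix code. No codeword is a prefix of any other codeword.


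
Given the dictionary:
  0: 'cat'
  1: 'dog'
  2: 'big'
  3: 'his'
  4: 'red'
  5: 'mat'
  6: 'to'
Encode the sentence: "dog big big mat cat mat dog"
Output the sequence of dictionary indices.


Look up each word in the dictionary:
  'dog' -> 1
  'big' -> 2
  'big' -> 2
  'mat' -> 5
  'cat' -> 0
  'mat' -> 5
  'dog' -> 1

Encoded: [1, 2, 2, 5, 0, 5, 1]


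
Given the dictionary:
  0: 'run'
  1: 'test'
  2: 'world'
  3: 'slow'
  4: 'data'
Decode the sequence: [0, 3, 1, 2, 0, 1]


Look up each index in the dictionary:
  0 -> 'run'
  3 -> 'slow'
  1 -> 'test'
  2 -> 'world'
  0 -> 'run'
  1 -> 'test'

Decoded: "run slow test world run test"


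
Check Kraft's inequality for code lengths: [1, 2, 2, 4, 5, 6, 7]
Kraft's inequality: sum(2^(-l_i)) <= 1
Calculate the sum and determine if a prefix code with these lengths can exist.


Sum = 2^(-1) + 2^(-2) + 2^(-2) + 2^(-4) + 2^(-5) + 2^(-6) + 2^(-7)
    = 0.5 + 0.25 + 0.25 + 0.0625 + 0.03125 + 0.015625 + 0.0078125
    = 143/128 = 1.1171875
Since 1.1171875 > 1, Kraft's inequality is NOT satisfied.
A prefix code with these lengths CANNOT exist.

Kraft sum = 1.1171875. Not satisfied.


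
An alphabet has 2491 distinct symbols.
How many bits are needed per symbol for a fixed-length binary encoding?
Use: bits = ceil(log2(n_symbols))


log2(2491) = 11.2825
Bracket: 2^11 = 2048 < 2491 <= 2^12 = 4096
So ceil(log2(2491)) = 12

bits = ceil(log2(2491)) = ceil(11.2825) = 12 bits


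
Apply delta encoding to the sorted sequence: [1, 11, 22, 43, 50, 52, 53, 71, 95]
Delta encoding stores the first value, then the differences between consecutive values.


First value: 1
Deltas:
  11 - 1 = 10
  22 - 11 = 11
  43 - 22 = 21
  50 - 43 = 7
  52 - 50 = 2
  53 - 52 = 1
  71 - 53 = 18
  95 - 71 = 24


Delta encoded: [1, 10, 11, 21, 7, 2, 1, 18, 24]


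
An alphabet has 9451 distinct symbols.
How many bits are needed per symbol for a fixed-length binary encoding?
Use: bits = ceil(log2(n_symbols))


log2(9451) = 13.2063
Bracket: 2^13 = 8192 < 9451 <= 2^14 = 16384
So ceil(log2(9451)) = 14

bits = ceil(log2(9451)) = ceil(13.2063) = 14 bits


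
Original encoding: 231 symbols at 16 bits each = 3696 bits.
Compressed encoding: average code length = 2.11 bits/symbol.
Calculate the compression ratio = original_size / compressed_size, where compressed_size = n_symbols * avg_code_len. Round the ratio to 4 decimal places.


original_size = n_symbols * orig_bits = 231 * 16 = 3696 bits
compressed_size = n_symbols * avg_code_len = 231 * 2.11 = 487.41 bits
ratio = original_size / compressed_size = 3696 / 487.41 = 7.5829

Compression ratio = 7.5829


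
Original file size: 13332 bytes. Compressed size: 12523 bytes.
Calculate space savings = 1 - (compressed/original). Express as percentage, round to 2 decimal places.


ratio = compressed/original = 12523/13332 = 0.939319
savings = 1 - ratio = 1 - 0.939319 = 0.060681
as a percentage: 0.060681 * 100 = 6.07%

Space savings = 1 - 12523/13332 = 6.07%


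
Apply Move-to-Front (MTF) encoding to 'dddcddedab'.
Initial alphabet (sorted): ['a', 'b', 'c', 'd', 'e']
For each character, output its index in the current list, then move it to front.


MTF encoding:
'd': index 3 in ['a', 'b', 'c', 'd', 'e'] -> ['d', 'a', 'b', 'c', 'e']
'd': index 0 in ['d', 'a', 'b', 'c', 'e'] -> ['d', 'a', 'b', 'c', 'e']
'd': index 0 in ['d', 'a', 'b', 'c', 'e'] -> ['d', 'a', 'b', 'c', 'e']
'c': index 3 in ['d', 'a', 'b', 'c', 'e'] -> ['c', 'd', 'a', 'b', 'e']
'd': index 1 in ['c', 'd', 'a', 'b', 'e'] -> ['d', 'c', 'a', 'b', 'e']
'd': index 0 in ['d', 'c', 'a', 'b', 'e'] -> ['d', 'c', 'a', 'b', 'e']
'e': index 4 in ['d', 'c', 'a', 'b', 'e'] -> ['e', 'd', 'c', 'a', 'b']
'd': index 1 in ['e', 'd', 'c', 'a', 'b'] -> ['d', 'e', 'c', 'a', 'b']
'a': index 3 in ['d', 'e', 'c', 'a', 'b'] -> ['a', 'd', 'e', 'c', 'b']
'b': index 4 in ['a', 'd', 'e', 'c', 'b'] -> ['b', 'a', 'd', 'e', 'c']


Output: [3, 0, 0, 3, 1, 0, 4, 1, 3, 4]


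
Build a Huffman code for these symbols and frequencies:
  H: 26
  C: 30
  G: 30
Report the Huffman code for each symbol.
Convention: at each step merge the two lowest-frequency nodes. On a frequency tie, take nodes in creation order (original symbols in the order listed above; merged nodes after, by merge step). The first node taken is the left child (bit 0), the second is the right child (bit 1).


Huffman tree construction:
Step 1: Merge H(26) + C(30) = 56
Step 2: Merge G(30) + (H+C)(56) = 86
Read each symbol's code off the tree from the root (left child = 0, right child = 1).

Codes:
  H: 10 (length 2)
  C: 11 (length 2)
  G: 0 (length 1)
Average code length: 142/86 = 1.6512 bits/symbol


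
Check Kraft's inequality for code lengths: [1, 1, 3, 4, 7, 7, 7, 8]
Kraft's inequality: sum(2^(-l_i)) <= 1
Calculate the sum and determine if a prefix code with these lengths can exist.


Sum = 2^(-1) + 2^(-1) + 2^(-3) + 2^(-4) + 2^(-7) + 2^(-7) + 2^(-7) + 2^(-8)
    = 0.5 + 0.5 + 0.125 + 0.0625 + 0.0078125 + 0.0078125 + 0.0078125 + 0.00390625
    = 311/256 = 1.21484375
Since 1.21484375 > 1, Kraft's inequality is NOT satisfied.
A prefix code with these lengths CANNOT exist.

Kraft sum = 1.21484375. Not satisfied.


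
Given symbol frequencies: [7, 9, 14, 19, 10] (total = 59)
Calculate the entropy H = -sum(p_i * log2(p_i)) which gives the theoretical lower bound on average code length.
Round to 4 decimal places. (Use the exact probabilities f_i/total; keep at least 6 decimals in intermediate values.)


Per-symbol terms -p_i * log2(p_i) with p_i = f_i/59:
  p = 7/59 = 0.118644: log2(p) = -3.075288, -p*log2(p) = 0.364865
  p = 9/59 = 0.152542: log2(p) = -2.712718, -p*log2(p) = 0.413804
  p = 14/59 = 0.237288: log2(p) = -2.075288, -p*log2(p) = 0.492441
  p = 19/59 = 0.322034: log2(p) = -1.634716, -p*log2(p) = 0.526434
  p = 10/59 = 0.169492: log2(p) = -2.560715, -p*log2(p) = 0.434019
H = 0.364865 + 0.413804 + 0.492441 + 0.526434 + 0.434019 = 2.231563

H = 2.2316 bits/symbol


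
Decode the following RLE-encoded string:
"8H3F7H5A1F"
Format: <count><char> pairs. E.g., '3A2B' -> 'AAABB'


Expanding each <count><char> pair:
  8H -> 'HHHHHHHH'
  3F -> 'FFF'
  7H -> 'HHHHHHH'
  5A -> 'AAAAA'
  1F -> 'F'

Decoded = HHHHHHHHFFFHHHHHHHAAAAAF


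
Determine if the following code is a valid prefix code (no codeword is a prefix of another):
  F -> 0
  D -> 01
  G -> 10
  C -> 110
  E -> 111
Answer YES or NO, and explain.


Checking each pair (does one codeword prefix another?):
  F='0' vs D='01': prefix -- VIOLATION

NO -- this is NOT a valid prefix code. F (0) is a prefix of D (01).


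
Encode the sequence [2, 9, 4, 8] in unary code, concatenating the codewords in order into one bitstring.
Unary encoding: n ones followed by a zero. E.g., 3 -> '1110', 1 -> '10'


Encode each number as n ones followed by a terminating 0:
  2 -> 110 (3 bits)
  9 -> 1111111110 (10 bits)
  4 -> 11110 (5 bits)
  8 -> 111111110 (9 bits)
Total length = 3 + 10 + 5 + 9 = 27 bits.

Unary([2, 9, 4, 8]) = 110111111111011110111111110 (27 bits)


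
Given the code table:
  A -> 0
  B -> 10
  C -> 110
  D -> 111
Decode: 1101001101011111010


Decoding:
110 -> C
10 -> B
0 -> A
110 -> C
10 -> B
111 -> D
110 -> C
10 -> B


Result: CBACBDCB


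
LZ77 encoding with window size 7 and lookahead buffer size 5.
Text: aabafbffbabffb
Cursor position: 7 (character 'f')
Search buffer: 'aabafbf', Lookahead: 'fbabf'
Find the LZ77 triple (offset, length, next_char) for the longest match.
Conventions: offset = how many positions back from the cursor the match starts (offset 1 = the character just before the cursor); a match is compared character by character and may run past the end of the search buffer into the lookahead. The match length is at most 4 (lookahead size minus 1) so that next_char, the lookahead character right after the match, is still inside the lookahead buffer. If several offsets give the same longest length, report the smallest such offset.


Try each offset into the search buffer:
  offset=1 (pos 6, char 'f'): match length 1
  offset=2 (pos 5, char 'b'): match length 0
  offset=3 (pos 4, char 'f'): match length 2
  offset=4 (pos 3, char 'a'): match length 0
  offset=5 (pos 2, char 'b'): match length 0
  offset=6 (pos 1, char 'a'): match length 0
  offset=7 (pos 0, char 'a'): match length 0
Longest match has length 2 at offset 3.
next_char = character at position 7 + 2 = 9 -> 'a'

Best match: offset=3, length=2 (matching 'fb' starting at position 4)
LZ77 triple: (3, 2, 'a')


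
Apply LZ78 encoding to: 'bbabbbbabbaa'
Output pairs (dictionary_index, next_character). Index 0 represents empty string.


LZ78 encoding steps:
Dictionary: {0: ''}
Step 1: w='' (idx 0), next='b' -> output (0, 'b'), add 'b' as idx 1
Step 2: w='b' (idx 1), next='a' -> output (1, 'a'), add 'ba' as idx 2
Step 3: w='b' (idx 1), next='b' -> output (1, 'b'), add 'bb' as idx 3
Step 4: w='bb' (idx 3), next='a' -> output (3, 'a'), add 'bba' as idx 4
Step 5: w='bba' (idx 4), next='a' -> output (4, 'a'), add 'bbaa' as idx 5


Encoded: [(0, 'b'), (1, 'a'), (1, 'b'), (3, 'a'), (4, 'a')]


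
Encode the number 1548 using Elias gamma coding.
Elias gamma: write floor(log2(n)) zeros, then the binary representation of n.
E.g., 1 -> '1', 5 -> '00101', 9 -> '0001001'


num_bits = floor(log2(1548)) + 1 = 11
leading_zeros = num_bits - 1 = 10
binary(1548) = 11000001100

Elias gamma(1548) = '0000000000' + '11000001100' = 000000000011000001100 (21 bits)


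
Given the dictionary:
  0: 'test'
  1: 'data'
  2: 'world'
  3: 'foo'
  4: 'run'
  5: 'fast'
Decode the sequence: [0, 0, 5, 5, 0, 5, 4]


Look up each index in the dictionary:
  0 -> 'test'
  0 -> 'test'
  5 -> 'fast'
  5 -> 'fast'
  0 -> 'test'
  5 -> 'fast'
  4 -> 'run'

Decoded: "test test fast fast test fast run"


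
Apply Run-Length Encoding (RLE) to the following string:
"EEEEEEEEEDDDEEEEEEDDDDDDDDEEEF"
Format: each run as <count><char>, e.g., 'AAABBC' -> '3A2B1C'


Scanning runs left to right:
  i=0: run of 'E' x 9 -> '9E'
  i=9: run of 'D' x 3 -> '3D'
  i=12: run of 'E' x 6 -> '6E'
  i=18: run of 'D' x 8 -> '8D'
  i=26: run of 'E' x 3 -> '3E'
  i=29: run of 'F' x 1 -> '1F'

RLE = 9E3D6E8D3E1F


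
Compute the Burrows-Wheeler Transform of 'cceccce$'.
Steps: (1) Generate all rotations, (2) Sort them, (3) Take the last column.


Rotations (sorted):
  0: $cceccce -> last char: e
  1: ccce$cce -> last char: e
  2: cce$ccec -> last char: c
  3: cceccce$ -> last char: $
  4: ce$ccecc -> last char: c
  5: ceccce$c -> last char: c
  6: e$cceccc -> last char: c
  7: eccce$cc -> last char: c


BWT = eec$cccc


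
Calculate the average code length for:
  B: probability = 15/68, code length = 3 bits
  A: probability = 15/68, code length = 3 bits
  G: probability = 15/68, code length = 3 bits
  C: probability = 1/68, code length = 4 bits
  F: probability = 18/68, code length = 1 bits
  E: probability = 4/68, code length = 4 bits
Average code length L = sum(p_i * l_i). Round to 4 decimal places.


Weighted contributions p_i * l_i:
  B: (15/68) * 3 = 45/68
  A: (15/68) * 3 = 45/68
  G: (15/68) * 3 = 45/68
  C: (1/68) * 4 = 4/68
  F: (18/68) * 1 = 18/68
  E: (4/68) * 4 = 16/68
Sum = (45 + 45 + 45 + 4 + 18 + 16)/68 = 173/68

L = 173/68 = 2.5441 bits/symbol
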